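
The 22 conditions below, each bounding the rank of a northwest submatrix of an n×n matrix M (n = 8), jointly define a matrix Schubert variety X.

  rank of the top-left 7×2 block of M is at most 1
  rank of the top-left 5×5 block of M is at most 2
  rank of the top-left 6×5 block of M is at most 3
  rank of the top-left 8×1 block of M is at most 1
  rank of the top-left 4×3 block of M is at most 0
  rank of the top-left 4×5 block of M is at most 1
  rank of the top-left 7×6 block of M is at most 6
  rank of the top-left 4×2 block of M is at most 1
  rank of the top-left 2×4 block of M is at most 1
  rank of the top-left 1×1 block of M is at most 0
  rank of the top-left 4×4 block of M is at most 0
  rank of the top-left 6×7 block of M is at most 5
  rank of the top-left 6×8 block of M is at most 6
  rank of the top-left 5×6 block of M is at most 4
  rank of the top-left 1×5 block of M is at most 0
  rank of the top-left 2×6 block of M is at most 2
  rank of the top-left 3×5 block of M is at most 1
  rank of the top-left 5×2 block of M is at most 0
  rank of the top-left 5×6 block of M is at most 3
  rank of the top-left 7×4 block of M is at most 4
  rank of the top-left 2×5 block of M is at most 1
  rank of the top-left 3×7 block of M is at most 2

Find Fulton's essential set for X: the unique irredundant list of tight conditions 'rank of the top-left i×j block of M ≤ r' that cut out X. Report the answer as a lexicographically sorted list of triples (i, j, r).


Reconstructing r_w from the 22 given conditions:

  i=1: 0  0  0  0  0  1  1  1
  i=2: 0  0  0  0  1  2  2  2
  i=3: 0  0  0  0  1  2  2  3
  i=4: 0  0  0  0  1  2  3  4
  i=5: 0  0  1  1  2  3  4  5
  i=6: 1  1  2  2  3  4  5  6
  i=7: 1  1  2  3  4  5  6  7
  i=8: 1  2  3  4  5  6  7  8

hence w(1..8) = (6, 5, 8, 7, 3, 1, 4, 2).

D(w) has 21 cells with 5 SE-corners; essential set:

[(1, 5, 0), (3, 7, 2), (4, 4, 0), (5, 2, 0), (7, 2, 1)]


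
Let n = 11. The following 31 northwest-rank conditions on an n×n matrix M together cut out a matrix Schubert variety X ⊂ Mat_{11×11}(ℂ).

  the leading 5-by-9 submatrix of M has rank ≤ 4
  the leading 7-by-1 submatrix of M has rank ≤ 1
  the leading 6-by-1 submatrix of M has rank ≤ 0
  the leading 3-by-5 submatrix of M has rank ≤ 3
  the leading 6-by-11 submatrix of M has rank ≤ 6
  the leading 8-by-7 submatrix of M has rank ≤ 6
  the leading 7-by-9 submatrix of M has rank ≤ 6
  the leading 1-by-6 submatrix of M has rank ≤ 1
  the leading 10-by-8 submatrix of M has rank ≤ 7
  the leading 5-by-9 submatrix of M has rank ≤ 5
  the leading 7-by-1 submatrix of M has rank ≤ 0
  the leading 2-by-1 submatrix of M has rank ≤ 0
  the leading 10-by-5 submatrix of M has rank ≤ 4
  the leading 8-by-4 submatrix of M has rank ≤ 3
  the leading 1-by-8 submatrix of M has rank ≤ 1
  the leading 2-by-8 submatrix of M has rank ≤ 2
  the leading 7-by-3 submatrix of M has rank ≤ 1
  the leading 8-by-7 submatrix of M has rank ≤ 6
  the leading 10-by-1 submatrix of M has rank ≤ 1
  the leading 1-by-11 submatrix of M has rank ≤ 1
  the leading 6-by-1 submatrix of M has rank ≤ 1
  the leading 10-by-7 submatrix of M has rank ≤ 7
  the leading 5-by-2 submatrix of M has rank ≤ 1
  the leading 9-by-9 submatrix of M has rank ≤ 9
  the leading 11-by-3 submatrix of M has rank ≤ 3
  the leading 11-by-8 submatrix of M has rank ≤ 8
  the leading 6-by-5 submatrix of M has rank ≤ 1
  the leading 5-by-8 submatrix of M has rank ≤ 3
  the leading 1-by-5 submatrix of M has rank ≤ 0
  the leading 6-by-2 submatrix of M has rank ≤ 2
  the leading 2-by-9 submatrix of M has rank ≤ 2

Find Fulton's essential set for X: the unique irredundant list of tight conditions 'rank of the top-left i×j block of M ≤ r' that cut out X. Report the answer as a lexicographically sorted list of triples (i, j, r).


The tightest implied rank at each (i,j), from the 31 conditions:

  i=1: 0 | 0 | 0 | 0 | 0 | 1 | 1 | 1 | 1 | 1 | 1
  i=2: 0 | 1 | 1 | 1 | 1 | 2 | 2 | 2 | 2 | 2 | 2
  i=3: 0 | 1 | 1 | 1 | 1 | 2 | 3 | 3 | 3 | 3 | 3
  i=4: 0 | 1 | 1 | 1 | 1 | 2 | 3 | 3 | 4 | 4 | 4
  i=5: 0 | 1 | 1 | 1 | 1 | 2 | 3 | 3 | 4 | 5 | 5
  i=6: 0 | 1 | 1 | 1 | 1 | 2 | 3 | 4 | 5 | 6 | 6
  i=7: 0 | 1 | 1 | 2 | 2 | 3 | 4 | 5 | 6 | 7 | 7
  i=8: 1 | 2 | 2 | 3 | 3 | 4 | 5 | 6 | 7 | 8 | 8
  i=9: 1 | 2 | 3 | 4 | 4 | 5 | 6 | 7 | 8 | 9 | 9
  i=10: 1 | 2 | 3 | 4 | 4 | 5 | 6 | 7 | 8 | 9 | 10
  i=11: 1 | 2 | 3 | 4 | 5 | 6 | 7 | 8 | 9 | 10 | 11

hence w(1..11) = (6, 2, 7, 9, 10, 8, 4, 1, 3, 11, 5).

Fulton essential set (6 of the 27 Rothe cells):

[(1, 5, 0), (5, 8, 3), (6, 5, 1), (7, 1, 0), (7, 3, 1), (10, 5, 4)]


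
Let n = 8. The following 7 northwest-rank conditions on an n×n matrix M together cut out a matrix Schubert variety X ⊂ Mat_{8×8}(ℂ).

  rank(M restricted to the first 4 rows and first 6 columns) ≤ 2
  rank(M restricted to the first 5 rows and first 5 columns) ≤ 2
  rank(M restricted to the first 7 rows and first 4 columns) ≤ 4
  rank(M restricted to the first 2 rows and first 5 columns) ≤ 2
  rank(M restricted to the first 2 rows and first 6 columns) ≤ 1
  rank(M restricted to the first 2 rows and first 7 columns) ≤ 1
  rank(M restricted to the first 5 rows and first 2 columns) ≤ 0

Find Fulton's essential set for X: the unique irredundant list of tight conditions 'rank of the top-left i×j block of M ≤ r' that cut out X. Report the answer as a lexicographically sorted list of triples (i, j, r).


Reconstructing r_w from the 7 given conditions:

  R[1]: 0  0  1  1  1  1  1  1
  R[2]: 0  0  1  1  1  1  1  2
  R[3]: 0  0  1  2  2  2  2  3
  R[4]: 0  0  1  2  2  2  3  4
  R[5]: 0  0  1  2  2  3  4  5
  R[6]: 1  1  2  3  3  4  5  6
  R[7]: 1  2  3  4  4  5  6  7
  R[8]: 1  2  3  4  5  6  7  8

reading off 1-entries of Δ²R: w = (3, 8, 4, 7, 6, 1, 2, 5).

4 SE-corners of the 17-cell Rothe diagram give Ess(w):

[(2, 7, 1), (4, 6, 2), (5, 2, 0), (5, 5, 2)]


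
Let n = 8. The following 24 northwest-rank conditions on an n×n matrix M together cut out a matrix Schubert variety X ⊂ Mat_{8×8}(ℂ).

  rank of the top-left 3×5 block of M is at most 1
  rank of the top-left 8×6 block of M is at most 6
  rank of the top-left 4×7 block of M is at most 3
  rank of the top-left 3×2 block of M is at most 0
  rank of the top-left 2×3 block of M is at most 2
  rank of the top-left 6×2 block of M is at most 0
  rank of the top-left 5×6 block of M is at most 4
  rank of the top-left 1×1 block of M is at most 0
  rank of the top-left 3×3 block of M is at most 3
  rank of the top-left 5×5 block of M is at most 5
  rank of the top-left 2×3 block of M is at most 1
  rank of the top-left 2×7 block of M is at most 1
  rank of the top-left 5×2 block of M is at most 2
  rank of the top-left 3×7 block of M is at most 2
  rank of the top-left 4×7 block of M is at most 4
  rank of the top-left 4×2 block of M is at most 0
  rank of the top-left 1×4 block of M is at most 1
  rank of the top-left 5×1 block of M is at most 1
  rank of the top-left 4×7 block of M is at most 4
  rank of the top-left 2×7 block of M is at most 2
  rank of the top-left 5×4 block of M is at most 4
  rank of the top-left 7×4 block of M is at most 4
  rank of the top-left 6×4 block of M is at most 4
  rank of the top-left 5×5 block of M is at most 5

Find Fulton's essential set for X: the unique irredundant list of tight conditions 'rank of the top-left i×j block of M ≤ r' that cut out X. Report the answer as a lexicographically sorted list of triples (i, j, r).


Rank table r_w(8×8) implied by the 24 constraints:

  i=1: 0  0  1  1  1  1  1  1
  i=2: 0  0  1  1  1  1  1  2
  i=3: 0  0  1  1  1  2  2  3
  i=4: 0  0  1  2  2  3  3  4
  i=5: 0  0  1  2  3  4  4  5
  i=6: 0  0  1  2  3  4  5  6
  i=7: 1  1  2  3  4  5  6  7
  i=8: 1  2  3  4  5  6  7  8

hence w(1..8) = (3, 8, 6, 4, 5, 7, 1, 2).

D(w) has 18 cells with 3 SE-corners; essential set:

[(2, 7, 1), (3, 5, 1), (6, 2, 0)]


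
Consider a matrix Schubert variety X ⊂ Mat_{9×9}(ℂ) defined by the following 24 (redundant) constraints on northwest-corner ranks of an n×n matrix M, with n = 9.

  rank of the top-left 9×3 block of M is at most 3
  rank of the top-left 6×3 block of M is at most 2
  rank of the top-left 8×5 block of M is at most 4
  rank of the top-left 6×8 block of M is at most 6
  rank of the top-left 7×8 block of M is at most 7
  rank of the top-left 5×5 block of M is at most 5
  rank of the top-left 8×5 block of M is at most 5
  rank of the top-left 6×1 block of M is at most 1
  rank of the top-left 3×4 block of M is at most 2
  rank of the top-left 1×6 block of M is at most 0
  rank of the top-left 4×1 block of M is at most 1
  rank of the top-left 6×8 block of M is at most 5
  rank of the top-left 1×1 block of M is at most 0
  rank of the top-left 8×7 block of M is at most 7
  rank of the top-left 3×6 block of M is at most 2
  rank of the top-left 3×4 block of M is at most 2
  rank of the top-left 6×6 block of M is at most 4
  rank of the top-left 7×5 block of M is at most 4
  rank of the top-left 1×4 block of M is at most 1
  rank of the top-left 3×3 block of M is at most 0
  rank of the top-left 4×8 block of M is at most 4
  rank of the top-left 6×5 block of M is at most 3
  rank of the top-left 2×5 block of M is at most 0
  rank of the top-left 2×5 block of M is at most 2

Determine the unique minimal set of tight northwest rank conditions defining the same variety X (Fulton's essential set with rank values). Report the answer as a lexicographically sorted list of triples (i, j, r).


Rank table r_w(9×9) implied by the 24 constraints:

  R[1]: 0 | 0 | 0 | 0 | 0 | 0 | 1 | 1 | 1
  R[2]: 0 | 0 | 0 | 0 | 0 | 1 | 2 | 2 | 2
  R[3]: 0 | 0 | 0 | 1 | 1 | 2 | 3 | 3 | 3
  R[4]: 1 | 1 | 1 | 2 | 2 | 3 | 4 | 4 | 4
  R[5]: 1 | 2 | 2 | 3 | 3 | 4 | 5 | 5 | 5
  R[6]: 1 | 2 | 2 | 3 | 3 | 4 | 5 | 5 | 6
  R[7]: 1 | 2 | 3 | 4 | 4 | 5 | 6 | 6 | 7
  R[8]: 1 | 2 | 3 | 4 | 4 | 5 | 6 | 7 | 8
  R[9]: 1 | 2 | 3 | 4 | 5 | 6 | 7 | 8 | 9

giving w = (7, 6, 4, 1, 2, 9, 3, 8, 5) via Δ²R.

ℓ(w)=18; the 7 essential cells (i,j,r):

[(1, 6, 0), (2, 5, 0), (3, 3, 0), (6, 3, 2), (6, 5, 3), (6, 8, 5), (8, 5, 4)]


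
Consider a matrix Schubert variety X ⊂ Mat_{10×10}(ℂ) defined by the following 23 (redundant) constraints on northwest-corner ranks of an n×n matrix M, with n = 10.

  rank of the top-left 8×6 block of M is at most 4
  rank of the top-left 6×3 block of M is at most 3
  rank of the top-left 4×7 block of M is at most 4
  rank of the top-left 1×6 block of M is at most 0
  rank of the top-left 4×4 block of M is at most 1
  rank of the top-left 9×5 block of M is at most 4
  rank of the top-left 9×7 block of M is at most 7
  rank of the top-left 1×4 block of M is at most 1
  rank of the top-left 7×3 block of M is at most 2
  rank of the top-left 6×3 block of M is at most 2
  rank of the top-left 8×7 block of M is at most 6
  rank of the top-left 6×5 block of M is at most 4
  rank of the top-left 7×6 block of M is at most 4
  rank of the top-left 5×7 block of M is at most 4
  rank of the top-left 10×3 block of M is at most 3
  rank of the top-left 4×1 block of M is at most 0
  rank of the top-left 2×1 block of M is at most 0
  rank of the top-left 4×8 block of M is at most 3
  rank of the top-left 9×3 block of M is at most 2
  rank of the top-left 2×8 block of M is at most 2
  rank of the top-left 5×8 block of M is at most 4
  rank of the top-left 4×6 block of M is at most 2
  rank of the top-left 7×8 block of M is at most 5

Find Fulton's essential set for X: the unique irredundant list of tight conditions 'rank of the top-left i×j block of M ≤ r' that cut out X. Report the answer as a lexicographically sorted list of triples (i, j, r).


Propagating the 23 rank bounds to every northwest block:

  row 1: 0  0  0  0  0  0  1  1  1  1
  row 2: 0  1  1  1  1  1  2  2  2  2
  row 3: 0  1  1  1  2  2  3  3  3  3
  row 4: 0  1  1  1  2  2  3  3  4  4
  row 5: 1  2  2  2  3  3  4  4  5  5
  row 6: 1  2  2  3  4  4  5  5  6  6
  row 7: 1  2  2  3  4  4  5  5  6  7
  row 8: 1  2  2  3  4  4  5  6  7  8
  row 9: 1  2  2  3  4  5  6  7  8  9
  row 10: 1  2  3  4  5  6  7  8  9  10

reading off 1-entries of Δ²R: w = (7, 2, 5, 9, 1, 4, 10, 8, 6, 3).

8 SE-corners of the 22-cell Rothe diagram give Ess(w):

[(1, 6, 0), (4, 1, 0), (4, 4, 1), (4, 6, 2), (4, 8, 3), (7, 8, 5), (8, 6, 4), (9, 3, 2)]


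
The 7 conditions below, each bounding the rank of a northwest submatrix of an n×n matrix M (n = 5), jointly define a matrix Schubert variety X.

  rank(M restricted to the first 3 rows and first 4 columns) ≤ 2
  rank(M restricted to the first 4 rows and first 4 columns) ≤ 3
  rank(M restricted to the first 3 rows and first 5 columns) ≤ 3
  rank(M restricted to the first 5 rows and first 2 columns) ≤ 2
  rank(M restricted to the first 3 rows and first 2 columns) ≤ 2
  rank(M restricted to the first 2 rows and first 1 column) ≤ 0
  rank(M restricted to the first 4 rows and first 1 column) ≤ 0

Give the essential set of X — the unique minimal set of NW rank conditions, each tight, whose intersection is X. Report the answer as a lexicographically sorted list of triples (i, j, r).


Rank table r_w(5×5) implied by the 7 constraints:

  i=1: 0 | 1 | 1 | 1 | 1
  i=2: 0 | 1 | 2 | 2 | 2
  i=3: 0 | 1 | 2 | 2 | 3
  i=4: 0 | 1 | 2 | 3 | 4
  i=5: 1 | 2 | 3 | 4 | 5

so w = (2, 3, 5, 4, 1).

D(w) has 5 cells with 2 SE-corners; essential set:

[(3, 4, 2), (4, 1, 0)]


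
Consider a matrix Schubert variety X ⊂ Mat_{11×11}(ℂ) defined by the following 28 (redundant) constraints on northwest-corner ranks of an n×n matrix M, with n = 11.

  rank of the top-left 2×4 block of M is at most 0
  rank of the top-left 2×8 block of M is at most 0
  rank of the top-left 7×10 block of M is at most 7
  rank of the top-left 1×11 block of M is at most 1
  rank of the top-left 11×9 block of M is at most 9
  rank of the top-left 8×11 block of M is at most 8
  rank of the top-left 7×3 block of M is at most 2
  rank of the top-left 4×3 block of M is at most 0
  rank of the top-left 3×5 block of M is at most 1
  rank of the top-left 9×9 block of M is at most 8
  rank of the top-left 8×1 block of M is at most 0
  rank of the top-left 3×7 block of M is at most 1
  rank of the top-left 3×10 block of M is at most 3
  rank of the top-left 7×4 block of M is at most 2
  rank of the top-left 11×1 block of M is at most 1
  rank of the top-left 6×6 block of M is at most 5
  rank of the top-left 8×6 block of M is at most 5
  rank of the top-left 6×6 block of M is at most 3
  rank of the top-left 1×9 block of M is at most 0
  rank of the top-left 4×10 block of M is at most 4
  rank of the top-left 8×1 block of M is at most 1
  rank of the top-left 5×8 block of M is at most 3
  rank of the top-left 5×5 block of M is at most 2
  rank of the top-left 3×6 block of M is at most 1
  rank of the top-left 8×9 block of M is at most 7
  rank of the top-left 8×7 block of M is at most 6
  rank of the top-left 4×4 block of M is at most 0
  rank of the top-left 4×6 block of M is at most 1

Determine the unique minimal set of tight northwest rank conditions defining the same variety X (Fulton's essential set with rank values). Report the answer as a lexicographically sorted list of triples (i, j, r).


Propagating the 28 rank bounds to every northwest block:

  0, 0, 0, 0, 0, 0, 0, 0, 0, 1, 1
  0, 0, 0, 0, 0, 0, 0, 0, 1, 2, 2
  0, 0, 0, 0, 1, 1, 1, 1, 2, 3, 3
  0, 0, 0, 0, 1, 1, 2, 2, 3, 4, 4
  0, 1, 1, 1, 2, 2, 3, 3, 4, 5, 5
  0, 1, 2, 2, 3, 3, 4, 4, 5, 6, 6
  0, 1, 2, 2, 3, 4, 5, 5, 6, 7, 7
  0, 1, 2, 3, 4, 5, 6, 6, 7, 8, 8
  1, 2, 3, 4, 5, 6, 7, 7, 8, 9, 9
  1, 2, 3, 4, 5, 6, 7, 8, 9, 10, 10
  1, 2, 3, 4, 5, 6, 7, 8, 9, 10, 11

reading off 1-entries of Δ²R: w = (10, 9, 5, 7, 2, 3, 6, 4, 1, 8, 11).

|D(w)|=31, |Ess(w)|=6:

[(1, 9, 0), (2, 8, 0), (4, 4, 0), (4, 6, 1), (7, 4, 2), (8, 1, 0)]


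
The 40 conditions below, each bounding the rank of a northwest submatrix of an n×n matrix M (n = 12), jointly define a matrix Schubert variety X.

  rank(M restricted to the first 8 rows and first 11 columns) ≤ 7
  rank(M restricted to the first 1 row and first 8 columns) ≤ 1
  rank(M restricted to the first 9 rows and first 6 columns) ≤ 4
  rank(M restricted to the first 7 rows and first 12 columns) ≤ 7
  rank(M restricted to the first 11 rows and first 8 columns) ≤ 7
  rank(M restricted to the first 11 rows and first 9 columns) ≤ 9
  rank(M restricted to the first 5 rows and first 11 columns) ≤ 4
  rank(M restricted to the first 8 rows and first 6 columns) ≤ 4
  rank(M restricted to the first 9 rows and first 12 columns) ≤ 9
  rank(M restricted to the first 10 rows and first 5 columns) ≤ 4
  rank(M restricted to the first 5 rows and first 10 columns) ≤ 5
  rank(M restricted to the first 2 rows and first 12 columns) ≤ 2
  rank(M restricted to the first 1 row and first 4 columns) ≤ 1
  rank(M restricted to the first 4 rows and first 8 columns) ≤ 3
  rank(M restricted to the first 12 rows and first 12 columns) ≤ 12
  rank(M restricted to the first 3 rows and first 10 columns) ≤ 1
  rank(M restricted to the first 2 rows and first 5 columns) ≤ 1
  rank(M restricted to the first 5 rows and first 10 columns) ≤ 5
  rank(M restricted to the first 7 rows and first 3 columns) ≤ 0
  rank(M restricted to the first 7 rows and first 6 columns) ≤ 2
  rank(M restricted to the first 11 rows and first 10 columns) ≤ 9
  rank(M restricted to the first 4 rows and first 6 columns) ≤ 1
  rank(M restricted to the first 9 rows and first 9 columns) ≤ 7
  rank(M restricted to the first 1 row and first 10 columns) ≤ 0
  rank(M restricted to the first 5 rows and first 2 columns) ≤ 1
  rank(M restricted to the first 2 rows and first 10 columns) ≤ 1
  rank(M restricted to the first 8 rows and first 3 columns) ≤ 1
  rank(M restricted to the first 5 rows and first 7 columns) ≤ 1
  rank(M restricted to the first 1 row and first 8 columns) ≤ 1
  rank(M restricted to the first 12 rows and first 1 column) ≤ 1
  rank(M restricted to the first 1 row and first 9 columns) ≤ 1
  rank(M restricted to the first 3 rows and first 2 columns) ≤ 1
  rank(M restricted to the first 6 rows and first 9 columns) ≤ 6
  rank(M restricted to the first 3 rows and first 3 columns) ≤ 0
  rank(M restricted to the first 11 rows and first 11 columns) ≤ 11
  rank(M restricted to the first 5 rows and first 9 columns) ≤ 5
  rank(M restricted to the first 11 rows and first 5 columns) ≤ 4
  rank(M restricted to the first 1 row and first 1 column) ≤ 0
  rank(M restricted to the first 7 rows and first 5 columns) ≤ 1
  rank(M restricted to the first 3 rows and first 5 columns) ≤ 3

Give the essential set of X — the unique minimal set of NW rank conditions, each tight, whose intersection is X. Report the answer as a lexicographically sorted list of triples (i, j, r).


The tightest implied rank at each (i,j), from the 40 conditions:

  R[1]: 0  0  0  0  0  0  0  0  0  0  1  1
  R[2]: 0  0  0  1  1  1  1  1  1  1  2  2
  R[3]: 0  0  0  1  1  1  1  1  1  1  2  3
  R[4]: 0  0  0  1  1  1  1  2  2  2  3  4
  R[5]: 0  0  0  1  1  1  1  2  3  3  4  5
  R[6]: 0  0  0  1  1  2  2  3  4  4  5  6
  R[7]: 0  0  0  1  1  2  3  4  5  5  6  7
  R[8]: 1  1  1  2  2  3  4  5  6  6  7  8
  R[9]: 1  2  2  3  3  4  5  6  7  7  8  9
  R[10]: 1  2  3  4  4  5  6  7  8  8  9  10
  R[11]: 1  2  3  4  4  5  6  7  8  9  10  11
  R[12]: 1  2  3  4  5  6  7  8  9  10  11  12

hence w(1..12) = (11, 4, 12, 8, 9, 6, 7, 1, 2, 3, 10, 5).

D(w) has 43 cells with 6 SE-corners; essential set:

[(1, 10, 0), (3, 10, 1), (5, 7, 1), (7, 3, 0), (7, 5, 1), (11, 5, 4)]


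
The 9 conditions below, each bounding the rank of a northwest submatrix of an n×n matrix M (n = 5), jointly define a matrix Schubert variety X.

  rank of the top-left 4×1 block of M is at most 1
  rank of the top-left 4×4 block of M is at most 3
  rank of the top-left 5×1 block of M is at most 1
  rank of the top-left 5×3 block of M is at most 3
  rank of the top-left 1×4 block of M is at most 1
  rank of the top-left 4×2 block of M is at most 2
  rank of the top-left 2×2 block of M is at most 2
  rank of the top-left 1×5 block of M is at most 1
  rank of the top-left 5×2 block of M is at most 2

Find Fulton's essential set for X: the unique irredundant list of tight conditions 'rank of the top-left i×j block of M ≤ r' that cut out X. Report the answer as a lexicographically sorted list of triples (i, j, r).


Recovering R(i,j) via the rank-extension bound from the 9 conditions:

  1 1 1 1 1
  1 2 2 2 2
  1 2 3 3 3
  1 2 3 3 4
  1 2 3 4 5

so w = (1, 2, 3, 5, 4).

1 SE-corner of the 1-cell Rothe diagram gives Ess(w):

[(4, 4, 3)]


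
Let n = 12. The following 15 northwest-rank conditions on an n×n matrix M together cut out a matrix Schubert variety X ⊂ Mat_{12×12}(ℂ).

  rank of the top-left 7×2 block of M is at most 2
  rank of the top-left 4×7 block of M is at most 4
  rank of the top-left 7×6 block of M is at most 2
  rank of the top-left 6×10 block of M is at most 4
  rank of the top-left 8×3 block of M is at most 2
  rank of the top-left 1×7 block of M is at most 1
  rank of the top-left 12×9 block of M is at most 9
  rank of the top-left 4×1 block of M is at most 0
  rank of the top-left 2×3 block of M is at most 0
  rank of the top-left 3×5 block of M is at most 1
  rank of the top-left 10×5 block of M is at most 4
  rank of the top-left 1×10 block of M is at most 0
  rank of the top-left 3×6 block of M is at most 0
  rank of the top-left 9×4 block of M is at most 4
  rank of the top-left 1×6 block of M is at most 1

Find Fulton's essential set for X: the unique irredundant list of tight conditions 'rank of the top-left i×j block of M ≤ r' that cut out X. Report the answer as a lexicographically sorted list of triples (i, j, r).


Rank table r_w(12×12) implied by the 15 constraints:

  i=1: 0  0  0  0  0  0  0  0  0  0  1  1
  i=2: 0  0  0  0  0  0  1  1  1  1  2  2
  i=3: 0  0  0  0  0  0  1  2  2  2  3  3
  i=4: 0  1  1  1  1  1  2  3  3  3  4  4
  i=5: 1  2  2  2  2  2  3  4  4  4  5  5
  i=6: 1  2  2  2  2  2  3  4  4  4  5  6
  i=7: 1  2  2  2  2  2  3  4  5  5  6  7
  i=8: 1  2  2  3  3  3  4  5  6  6  7  8
  i=9: 1  2  3  4  4  4  5  6  7  7  8  9
  i=10: 1  2  3  4  4  5  6  7  8  8  9  10
  i=11: 1  2  3  4  5  6  7  8  9  9  10  11
  i=12: 1  2  3  4  5  6  7  8  9  10  11  12

so w = (11, 7, 8, 2, 1, 12, 9, 4, 3, 6, 5, 10).

D(w) has 35 cells with 7 SE-corners; essential set:

[(1, 10, 0), (3, 6, 0), (4, 1, 0), (6, 10, 4), (7, 6, 2), (8, 3, 2), (10, 5, 4)]


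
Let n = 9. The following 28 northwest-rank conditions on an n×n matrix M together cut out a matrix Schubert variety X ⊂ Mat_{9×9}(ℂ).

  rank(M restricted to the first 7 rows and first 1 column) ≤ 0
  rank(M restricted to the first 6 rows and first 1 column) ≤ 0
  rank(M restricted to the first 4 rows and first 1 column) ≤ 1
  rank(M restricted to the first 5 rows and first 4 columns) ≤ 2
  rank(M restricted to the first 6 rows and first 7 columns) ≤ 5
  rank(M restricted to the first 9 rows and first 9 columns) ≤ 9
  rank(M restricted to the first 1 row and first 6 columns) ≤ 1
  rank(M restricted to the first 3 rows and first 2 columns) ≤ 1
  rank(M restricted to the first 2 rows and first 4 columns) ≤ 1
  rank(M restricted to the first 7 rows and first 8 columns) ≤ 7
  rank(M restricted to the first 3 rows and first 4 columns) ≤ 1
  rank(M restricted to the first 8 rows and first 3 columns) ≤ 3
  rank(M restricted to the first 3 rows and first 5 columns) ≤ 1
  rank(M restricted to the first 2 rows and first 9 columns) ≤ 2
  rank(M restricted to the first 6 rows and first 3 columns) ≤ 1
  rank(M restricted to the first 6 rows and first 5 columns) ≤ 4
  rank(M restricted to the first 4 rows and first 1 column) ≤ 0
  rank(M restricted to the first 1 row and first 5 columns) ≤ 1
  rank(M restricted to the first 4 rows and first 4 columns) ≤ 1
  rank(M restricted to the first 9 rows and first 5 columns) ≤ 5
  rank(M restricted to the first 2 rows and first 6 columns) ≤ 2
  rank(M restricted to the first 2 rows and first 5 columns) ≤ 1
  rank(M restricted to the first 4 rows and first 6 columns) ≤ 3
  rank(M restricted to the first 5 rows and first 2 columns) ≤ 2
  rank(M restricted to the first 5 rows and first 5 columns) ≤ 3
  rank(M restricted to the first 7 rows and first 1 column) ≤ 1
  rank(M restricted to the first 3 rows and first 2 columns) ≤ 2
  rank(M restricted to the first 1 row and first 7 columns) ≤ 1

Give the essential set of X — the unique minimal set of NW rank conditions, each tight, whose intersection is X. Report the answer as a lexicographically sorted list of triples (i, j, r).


Recovering R(i,j) via the rank-extension bound from the 28 conditions:

  0, 1, 1, 1, 1, 1, 1, 1, 1
  0, 1, 1, 1, 1, 2, 2, 2, 2
  0, 1, 1, 1, 1, 2, 3, 3, 3
  0, 1, 1, 1, 2, 3, 4, 4, 4
  0, 1, 1, 2, 3, 4, 5, 5, 5
  0, 1, 1, 2, 3, 4, 5, 6, 6
  0, 1, 2, 3, 4, 5, 6, 7, 7
  1, 2, 3, 4, 5, 6, 7, 8, 8
  1, 2, 3, 4, 5, 6, 7, 8, 9

reading off 1-entries of Δ²R: w = (2, 6, 7, 5, 4, 8, 3, 1, 9).

ℓ(w)=17; the 4 essential cells (i,j,r):

[(3, 5, 1), (4, 4, 1), (6, 3, 1), (7, 1, 0)]


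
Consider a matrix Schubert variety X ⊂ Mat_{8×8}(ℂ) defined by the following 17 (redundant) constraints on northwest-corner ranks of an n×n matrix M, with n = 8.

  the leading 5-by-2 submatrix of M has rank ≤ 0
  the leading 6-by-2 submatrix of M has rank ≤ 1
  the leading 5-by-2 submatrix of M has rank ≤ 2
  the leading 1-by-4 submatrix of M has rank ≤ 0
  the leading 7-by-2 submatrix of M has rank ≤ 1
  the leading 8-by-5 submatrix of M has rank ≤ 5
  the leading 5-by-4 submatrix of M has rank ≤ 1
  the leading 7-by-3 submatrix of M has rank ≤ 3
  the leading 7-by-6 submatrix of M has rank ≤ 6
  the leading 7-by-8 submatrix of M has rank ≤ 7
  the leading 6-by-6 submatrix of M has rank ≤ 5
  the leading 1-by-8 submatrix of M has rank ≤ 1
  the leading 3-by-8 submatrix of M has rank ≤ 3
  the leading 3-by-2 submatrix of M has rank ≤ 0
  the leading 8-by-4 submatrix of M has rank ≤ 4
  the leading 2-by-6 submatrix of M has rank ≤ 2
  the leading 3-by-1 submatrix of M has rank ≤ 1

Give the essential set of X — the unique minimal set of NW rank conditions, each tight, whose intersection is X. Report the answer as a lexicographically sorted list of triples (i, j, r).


The tightest implied rank at each (i,j), from the 17 conditions:

  0, 0, 0, 0, 1, 1, 1, 1
  0, 0, 1, 1, 2, 2, 2, 2
  0, 0, 1, 1, 2, 3, 3, 3
  0, 0, 1, 1, 2, 3, 4, 4
  0, 0, 1, 1, 2, 3, 4, 5
  1, 1, 2, 2, 3, 4, 5, 6
  1, 1, 2, 3, 4, 5, 6, 7
  1, 2, 3, 4, 5, 6, 7, 8

second differences of R give the permutation w = (5, 3, 6, 7, 8, 1, 4, 2).

|D(w)|=16, |Ess(w)|=4:

[(1, 4, 0), (5, 2, 0), (5, 4, 1), (7, 2, 1)]


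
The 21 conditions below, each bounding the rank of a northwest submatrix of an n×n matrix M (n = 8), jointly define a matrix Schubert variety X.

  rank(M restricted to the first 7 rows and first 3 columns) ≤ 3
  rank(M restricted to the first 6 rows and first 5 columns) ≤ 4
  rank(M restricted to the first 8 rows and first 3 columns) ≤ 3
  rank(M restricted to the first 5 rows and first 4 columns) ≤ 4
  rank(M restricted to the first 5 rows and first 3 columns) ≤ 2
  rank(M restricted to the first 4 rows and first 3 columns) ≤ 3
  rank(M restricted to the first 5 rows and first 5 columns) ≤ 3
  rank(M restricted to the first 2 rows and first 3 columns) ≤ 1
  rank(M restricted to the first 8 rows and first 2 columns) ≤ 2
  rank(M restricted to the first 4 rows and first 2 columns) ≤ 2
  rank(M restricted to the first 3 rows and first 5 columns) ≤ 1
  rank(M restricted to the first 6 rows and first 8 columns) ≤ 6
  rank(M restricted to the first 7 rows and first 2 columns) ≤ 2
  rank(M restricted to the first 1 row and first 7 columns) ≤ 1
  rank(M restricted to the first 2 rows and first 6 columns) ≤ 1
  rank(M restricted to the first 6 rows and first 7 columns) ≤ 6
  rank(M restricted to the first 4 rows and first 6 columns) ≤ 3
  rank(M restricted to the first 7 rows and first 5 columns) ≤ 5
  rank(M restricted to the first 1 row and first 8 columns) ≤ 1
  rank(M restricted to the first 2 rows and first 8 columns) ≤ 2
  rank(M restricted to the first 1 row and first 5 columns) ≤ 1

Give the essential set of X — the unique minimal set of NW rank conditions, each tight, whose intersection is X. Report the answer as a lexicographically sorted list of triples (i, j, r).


Reconstructing r_w from the 21 given conditions:

  R[1]: 1, 1, 1, 1, 1, 1, 1, 1
  R[2]: 1, 1, 1, 1, 1, 1, 2, 2
  R[3]: 1, 1, 1, 1, 1, 2, 3, 3
  R[4]: 1, 2, 2, 2, 2, 3, 4, 4
  R[5]: 1, 2, 2, 3, 3, 4, 5, 5
  R[6]: 1, 2, 3, 4, 4, 5, 6, 6
  R[7]: 1, 2, 3, 4, 5, 6, 7, 7
  R[8]: 1, 2, 3, 4, 5, 6, 7, 8

second differences of R give the permutation w = (1, 7, 6, 2, 4, 3, 5, 8).

ℓ(w)=10; the 3 essential cells (i,j,r):

[(2, 6, 1), (3, 5, 1), (5, 3, 2)]


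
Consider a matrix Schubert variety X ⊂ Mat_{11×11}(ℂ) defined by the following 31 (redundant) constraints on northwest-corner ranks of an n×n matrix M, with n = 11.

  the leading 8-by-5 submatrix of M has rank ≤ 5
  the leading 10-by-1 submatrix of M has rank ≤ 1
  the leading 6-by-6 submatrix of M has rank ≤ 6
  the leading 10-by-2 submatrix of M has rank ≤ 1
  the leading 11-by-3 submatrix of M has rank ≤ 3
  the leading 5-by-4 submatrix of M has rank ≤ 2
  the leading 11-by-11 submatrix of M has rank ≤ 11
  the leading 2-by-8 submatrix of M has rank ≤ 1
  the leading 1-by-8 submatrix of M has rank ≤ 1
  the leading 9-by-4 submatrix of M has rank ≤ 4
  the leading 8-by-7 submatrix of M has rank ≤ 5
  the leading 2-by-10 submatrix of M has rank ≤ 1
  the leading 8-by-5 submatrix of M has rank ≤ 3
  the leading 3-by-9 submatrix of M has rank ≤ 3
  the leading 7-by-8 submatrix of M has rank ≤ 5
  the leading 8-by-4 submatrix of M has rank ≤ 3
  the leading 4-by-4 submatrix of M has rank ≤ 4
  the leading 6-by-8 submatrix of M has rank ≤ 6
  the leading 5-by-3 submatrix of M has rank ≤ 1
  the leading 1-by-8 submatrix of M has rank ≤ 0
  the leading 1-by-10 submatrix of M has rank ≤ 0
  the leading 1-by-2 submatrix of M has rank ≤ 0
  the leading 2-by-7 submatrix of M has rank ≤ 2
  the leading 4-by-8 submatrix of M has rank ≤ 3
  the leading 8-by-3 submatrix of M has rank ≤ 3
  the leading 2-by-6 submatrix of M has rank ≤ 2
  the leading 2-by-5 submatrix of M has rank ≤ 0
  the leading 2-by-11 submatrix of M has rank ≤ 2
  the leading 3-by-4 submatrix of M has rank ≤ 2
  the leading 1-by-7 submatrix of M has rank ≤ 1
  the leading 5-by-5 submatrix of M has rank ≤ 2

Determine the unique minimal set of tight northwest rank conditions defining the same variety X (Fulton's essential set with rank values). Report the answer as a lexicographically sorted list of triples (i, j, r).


The tightest implied rank at each (i,j), from the 31 conditions:

  row 1: 0  0  0  0  0  0  0  0  0  0  1
  row 2: 0  0  0  0  0  1  1  1  1  1  2
  row 3: 1  1  1  1  1  2  2  2  2  2  3
  row 4: 1  1  1  2  2  3  3  3  3  3  4
  row 5: 1  1  1  2  2  3  4  4  4  4  5
  row 6: 1  1  2  3  3  4  5  5  5  5  6
  row 7: 1  1  2  3  3  4  5  5  6  6  7
  row 8: 1  1  2  3  3  4  5  6  7  7  8
  row 9: 1  1  2  3  4  5  6  7  8  8  9
  row 10: 1  1  2  3  4  5  6  7  8  9  10
  row 11: 1  2  3  4  5  6  7  8  9  10  11

giving w = (11, 6, 1, 4, 7, 3, 9, 8, 5, 10, 2) via Δ²R.

7 SE-corners of the 28-cell Rothe diagram give Ess(w):

[(1, 10, 0), (2, 5, 0), (5, 3, 1), (5, 5, 2), (7, 8, 5), (8, 5, 3), (10, 2, 1)]


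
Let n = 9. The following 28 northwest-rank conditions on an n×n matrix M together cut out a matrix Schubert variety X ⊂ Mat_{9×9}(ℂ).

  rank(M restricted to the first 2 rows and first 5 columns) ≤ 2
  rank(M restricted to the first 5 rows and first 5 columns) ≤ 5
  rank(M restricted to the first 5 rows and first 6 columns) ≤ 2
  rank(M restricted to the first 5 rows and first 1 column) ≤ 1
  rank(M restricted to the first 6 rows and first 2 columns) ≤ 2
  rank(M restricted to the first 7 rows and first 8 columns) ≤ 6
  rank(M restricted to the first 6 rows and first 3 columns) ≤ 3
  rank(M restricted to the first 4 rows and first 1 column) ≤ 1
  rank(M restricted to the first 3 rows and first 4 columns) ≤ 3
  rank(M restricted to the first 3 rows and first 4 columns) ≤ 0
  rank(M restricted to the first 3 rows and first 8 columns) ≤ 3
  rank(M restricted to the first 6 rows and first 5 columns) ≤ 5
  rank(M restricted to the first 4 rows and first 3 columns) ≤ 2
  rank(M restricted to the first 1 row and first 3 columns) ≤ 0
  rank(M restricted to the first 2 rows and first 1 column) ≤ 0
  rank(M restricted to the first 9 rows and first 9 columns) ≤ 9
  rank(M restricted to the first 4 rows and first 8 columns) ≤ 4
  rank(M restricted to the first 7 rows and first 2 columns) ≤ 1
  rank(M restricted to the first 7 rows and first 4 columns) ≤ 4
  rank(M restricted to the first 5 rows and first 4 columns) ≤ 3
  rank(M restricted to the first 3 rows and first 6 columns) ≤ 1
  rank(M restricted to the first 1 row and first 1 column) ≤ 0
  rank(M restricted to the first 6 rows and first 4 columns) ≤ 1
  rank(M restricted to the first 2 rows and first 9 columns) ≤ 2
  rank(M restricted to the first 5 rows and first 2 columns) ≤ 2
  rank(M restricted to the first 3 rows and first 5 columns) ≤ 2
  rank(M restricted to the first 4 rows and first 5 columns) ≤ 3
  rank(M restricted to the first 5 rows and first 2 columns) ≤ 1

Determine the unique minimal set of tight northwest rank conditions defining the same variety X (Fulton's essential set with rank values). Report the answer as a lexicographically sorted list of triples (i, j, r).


Propagating the 28 rank bounds to every northwest block:

  row 1: 0, 0, 0, 0, 1, 1, 1, 1, 1
  row 2: 0, 0, 0, 0, 1, 1, 2, 2, 2
  row 3: 0, 0, 0, 0, 1, 1, 2, 3, 3
  row 4: 1, 1, 1, 1, 2, 2, 3, 4, 4
  row 5: 1, 1, 1, 1, 2, 2, 3, 4, 5
  row 6: 1, 1, 1, 1, 2, 3, 4, 5, 6
  row 7: 1, 1, 2, 2, 3, 4, 5, 6, 7
  row 8: 1, 2, 3, 3, 4, 5, 6, 7, 8
  row 9: 1, 2, 3, 4, 5, 6, 7, 8, 9

reading off 1-entries of Δ²R: w = (5, 7, 8, 1, 9, 6, 3, 2, 4).

Fulton essential set (5 of the 22 Rothe cells):

[(3, 4, 0), (3, 6, 1), (5, 6, 2), (6, 4, 1), (7, 2, 1)]


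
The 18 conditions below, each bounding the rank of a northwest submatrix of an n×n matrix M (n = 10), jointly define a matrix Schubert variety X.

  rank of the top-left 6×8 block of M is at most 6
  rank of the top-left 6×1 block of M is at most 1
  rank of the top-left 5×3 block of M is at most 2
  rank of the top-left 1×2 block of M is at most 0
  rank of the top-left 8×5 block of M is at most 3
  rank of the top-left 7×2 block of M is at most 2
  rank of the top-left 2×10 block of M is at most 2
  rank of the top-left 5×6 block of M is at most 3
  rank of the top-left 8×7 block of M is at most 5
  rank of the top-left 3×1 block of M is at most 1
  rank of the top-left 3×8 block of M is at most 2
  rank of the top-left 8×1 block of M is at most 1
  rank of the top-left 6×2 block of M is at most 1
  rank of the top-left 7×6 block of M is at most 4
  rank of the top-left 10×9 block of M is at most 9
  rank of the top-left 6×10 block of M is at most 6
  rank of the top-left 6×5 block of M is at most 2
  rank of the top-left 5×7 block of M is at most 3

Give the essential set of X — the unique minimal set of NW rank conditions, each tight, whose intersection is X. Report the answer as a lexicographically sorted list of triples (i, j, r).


Reconstructing r_w from the 18 given conditions:

  row 1: 0 | 0 | 1 | 1 | 1 | 1 | 1 | 1 | 1 | 1
  row 2: 1 | 1 | 2 | 2 | 2 | 2 | 2 | 2 | 2 | 2
  row 3: 1 | 1 | 2 | 2 | 2 | 2 | 2 | 2 | 3 | 3
  row 4: 1 | 1 | 2 | 2 | 2 | 3 | 3 | 3 | 4 | 4
  row 5: 1 | 1 | 2 | 2 | 2 | 3 | 3 | 4 | 5 | 5
  row 6: 1 | 1 | 2 | 2 | 2 | 3 | 4 | 5 | 6 | 6
  row 7: 1 | 2 | 3 | 3 | 3 | 4 | 5 | 6 | 7 | 7
  row 8: 1 | 2 | 3 | 3 | 3 | 4 | 5 | 6 | 7 | 8
  row 9: 1 | 2 | 3 | 4 | 4 | 5 | 6 | 7 | 8 | 9
  row 10: 1 | 2 | 3 | 4 | 5 | 6 | 7 | 8 | 9 | 10

so w = (3, 1, 9, 6, 8, 7, 2, 10, 4, 5).

Rothe diagram D(w) (20 cells), 6 SE-corners (essential conditions):

[(1, 2, 0), (3, 8, 2), (5, 7, 3), (6, 2, 1), (6, 5, 2), (8, 5, 3)]


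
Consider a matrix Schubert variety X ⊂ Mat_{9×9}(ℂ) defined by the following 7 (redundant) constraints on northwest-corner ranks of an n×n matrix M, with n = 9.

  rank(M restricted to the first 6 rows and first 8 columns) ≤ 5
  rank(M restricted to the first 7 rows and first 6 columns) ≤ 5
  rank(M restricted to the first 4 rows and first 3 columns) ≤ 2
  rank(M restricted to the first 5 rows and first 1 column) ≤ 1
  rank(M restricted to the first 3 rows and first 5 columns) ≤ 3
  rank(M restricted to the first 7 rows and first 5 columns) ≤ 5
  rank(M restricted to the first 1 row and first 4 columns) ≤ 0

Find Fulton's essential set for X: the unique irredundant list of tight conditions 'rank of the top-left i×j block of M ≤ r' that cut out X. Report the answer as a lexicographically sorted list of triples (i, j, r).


The tightest implied rank at each (i,j), from the 7 conditions:

  row 1: 0, 0, 0, 0, 1, 1, 1, 1, 1
  row 2: 1, 1, 1, 1, 2, 2, 2, 2, 2
  row 3: 1, 2, 2, 2, 3, 3, 3, 3, 3
  row 4: 1, 2, 2, 3, 4, 4, 4, 4, 4
  row 5: 1, 2, 3, 4, 5, 5, 5, 5, 5
  row 6: 1, 2, 3, 4, 5, 5, 5, 5, 6
  row 7: 1, 2, 3, 4, 5, 5, 6, 6, 7
  row 8: 1, 2, 3, 4, 5, 6, 7, 7, 8
  row 9: 1, 2, 3, 4, 5, 6, 7, 8, 9

the unique w with this rank table is (5, 1, 2, 4, 3, 9, 7, 6, 8).

Fulton essential set (4 of the 9 Rothe cells):

[(1, 4, 0), (4, 3, 2), (6, 8, 5), (7, 6, 5)]


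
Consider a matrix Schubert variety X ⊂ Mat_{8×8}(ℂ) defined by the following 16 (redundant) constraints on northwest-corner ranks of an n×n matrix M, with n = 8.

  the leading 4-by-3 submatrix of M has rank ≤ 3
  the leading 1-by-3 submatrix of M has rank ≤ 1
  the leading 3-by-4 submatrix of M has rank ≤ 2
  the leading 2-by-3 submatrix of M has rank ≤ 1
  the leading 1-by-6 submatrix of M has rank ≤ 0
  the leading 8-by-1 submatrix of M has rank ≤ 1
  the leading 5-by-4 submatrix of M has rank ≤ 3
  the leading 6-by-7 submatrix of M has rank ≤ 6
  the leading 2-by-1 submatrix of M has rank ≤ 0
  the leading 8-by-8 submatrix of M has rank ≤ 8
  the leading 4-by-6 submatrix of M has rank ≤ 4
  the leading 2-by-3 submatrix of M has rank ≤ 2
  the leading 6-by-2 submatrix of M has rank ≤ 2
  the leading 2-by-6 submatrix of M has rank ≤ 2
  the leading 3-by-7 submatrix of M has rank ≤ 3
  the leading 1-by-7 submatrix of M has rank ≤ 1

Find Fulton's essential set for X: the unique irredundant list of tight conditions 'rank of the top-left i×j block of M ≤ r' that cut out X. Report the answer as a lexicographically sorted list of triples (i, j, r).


Rank table r_w(8×8) implied by the 16 constraints:

  i=1: 0  0  0  0  0  0  1  1
  i=2: 0  1  1  1  1  1  2  2
  i=3: 1  2  2  2  2  2  3  3
  i=4: 1  2  3  3  3  3  4  4
  i=5: 1  2  3  3  4  4  5  5
  i=6: 1  2  3  4  5  5  6  6
  i=7: 1  2  3  4  5  6  7  7
  i=8: 1  2  3  4  5  6  7  8

giving w = (7, 2, 1, 3, 5, 4, 6, 8) via Δ²R.

ℓ(w)=8; the 3 essential cells (i,j,r):

[(1, 6, 0), (2, 1, 0), (5, 4, 3)]


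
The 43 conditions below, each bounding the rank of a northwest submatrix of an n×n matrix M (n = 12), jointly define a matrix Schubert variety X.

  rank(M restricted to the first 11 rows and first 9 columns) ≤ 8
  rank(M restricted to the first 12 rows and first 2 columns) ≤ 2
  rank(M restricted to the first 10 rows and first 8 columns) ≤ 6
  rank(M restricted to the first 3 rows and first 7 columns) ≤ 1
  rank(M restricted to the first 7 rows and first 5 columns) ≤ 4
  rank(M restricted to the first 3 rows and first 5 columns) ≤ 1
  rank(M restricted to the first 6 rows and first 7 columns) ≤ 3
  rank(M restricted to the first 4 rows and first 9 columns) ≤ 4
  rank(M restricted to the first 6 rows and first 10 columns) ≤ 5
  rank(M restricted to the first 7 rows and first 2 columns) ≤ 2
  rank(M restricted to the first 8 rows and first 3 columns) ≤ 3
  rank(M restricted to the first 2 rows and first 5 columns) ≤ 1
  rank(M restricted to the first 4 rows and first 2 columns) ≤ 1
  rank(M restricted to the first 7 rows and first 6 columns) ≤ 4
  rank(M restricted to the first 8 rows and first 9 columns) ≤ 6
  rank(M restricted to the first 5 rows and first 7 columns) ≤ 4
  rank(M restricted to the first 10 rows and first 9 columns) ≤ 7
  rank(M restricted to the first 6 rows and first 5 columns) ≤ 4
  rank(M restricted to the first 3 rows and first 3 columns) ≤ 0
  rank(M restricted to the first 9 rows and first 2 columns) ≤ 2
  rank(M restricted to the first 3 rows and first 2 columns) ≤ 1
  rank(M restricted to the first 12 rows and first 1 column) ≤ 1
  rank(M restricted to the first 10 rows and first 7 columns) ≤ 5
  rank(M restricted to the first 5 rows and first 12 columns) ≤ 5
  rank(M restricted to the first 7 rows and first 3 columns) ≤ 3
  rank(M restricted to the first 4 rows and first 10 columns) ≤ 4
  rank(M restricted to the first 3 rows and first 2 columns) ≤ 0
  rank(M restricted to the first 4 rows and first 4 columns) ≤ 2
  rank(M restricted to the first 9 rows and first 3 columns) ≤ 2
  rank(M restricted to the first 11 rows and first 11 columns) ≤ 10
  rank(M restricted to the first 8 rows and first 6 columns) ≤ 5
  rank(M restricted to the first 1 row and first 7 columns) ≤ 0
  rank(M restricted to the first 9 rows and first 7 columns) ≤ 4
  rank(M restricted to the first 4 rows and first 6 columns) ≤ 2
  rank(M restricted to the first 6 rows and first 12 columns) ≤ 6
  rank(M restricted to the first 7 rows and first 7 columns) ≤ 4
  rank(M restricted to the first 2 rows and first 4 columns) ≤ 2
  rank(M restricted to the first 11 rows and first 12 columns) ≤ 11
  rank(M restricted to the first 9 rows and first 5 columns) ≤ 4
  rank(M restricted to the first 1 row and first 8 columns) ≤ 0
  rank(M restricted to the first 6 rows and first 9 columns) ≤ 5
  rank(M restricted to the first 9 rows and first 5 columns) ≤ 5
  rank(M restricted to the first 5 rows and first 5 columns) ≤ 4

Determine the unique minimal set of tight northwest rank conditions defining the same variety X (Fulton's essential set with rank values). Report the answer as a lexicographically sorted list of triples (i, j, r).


The tightest implied rank at each (i,j), from the 43 conditions:

  row 1: 0 | 0 | 0 | 0 | 0 | 0 | 0 | 0 | 1 | 1 | 1 | 1
  row 2: 0 | 0 | 0 | 1 | 1 | 1 | 1 | 1 | 2 | 2 | 2 | 2
  row 3: 0 | 0 | 0 | 1 | 1 | 1 | 1 | 2 | 3 | 3 | 3 | 3
  row 4: 1 | 1 | 1 | 2 | 2 | 2 | 2 | 3 | 4 | 4 | 4 | 4
  row 5: 1 | 2 | 2 | 3 | 3 | 3 | 3 | 4 | 5 | 5 | 5 | 5
  row 6: 1 | 2 | 2 | 3 | 3 | 3 | 3 | 4 | 5 | 5 | 6 | 6
  row 7: 1 | 2 | 2 | 3 | 4 | 4 | 4 | 5 | 6 | 6 | 7 | 7
  row 8: 1 | 2 | 2 | 3 | 4 | 4 | 4 | 5 | 6 | 7 | 8 | 8
  row 9: 1 | 2 | 2 | 3 | 4 | 4 | 4 | 5 | 6 | 7 | 8 | 9
  row 10: 1 | 2 | 3 | 4 | 5 | 5 | 5 | 6 | 7 | 8 | 9 | 10
  row 11: 1 | 2 | 3 | 4 | 5 | 6 | 6 | 7 | 8 | 9 | 10 | 11
  row 12: 1 | 2 | 3 | 4 | 5 | 6 | 7 | 8 | 9 | 10 | 11 | 12

so w = (9, 4, 8, 1, 2, 11, 5, 10, 12, 3, 6, 7).

|D(w)|=29, |Ess(w)|=7:

[(1, 8, 0), (3, 3, 0), (3, 7, 1), (6, 7, 3), (6, 10, 5), (9, 3, 2), (9, 7, 4)]
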